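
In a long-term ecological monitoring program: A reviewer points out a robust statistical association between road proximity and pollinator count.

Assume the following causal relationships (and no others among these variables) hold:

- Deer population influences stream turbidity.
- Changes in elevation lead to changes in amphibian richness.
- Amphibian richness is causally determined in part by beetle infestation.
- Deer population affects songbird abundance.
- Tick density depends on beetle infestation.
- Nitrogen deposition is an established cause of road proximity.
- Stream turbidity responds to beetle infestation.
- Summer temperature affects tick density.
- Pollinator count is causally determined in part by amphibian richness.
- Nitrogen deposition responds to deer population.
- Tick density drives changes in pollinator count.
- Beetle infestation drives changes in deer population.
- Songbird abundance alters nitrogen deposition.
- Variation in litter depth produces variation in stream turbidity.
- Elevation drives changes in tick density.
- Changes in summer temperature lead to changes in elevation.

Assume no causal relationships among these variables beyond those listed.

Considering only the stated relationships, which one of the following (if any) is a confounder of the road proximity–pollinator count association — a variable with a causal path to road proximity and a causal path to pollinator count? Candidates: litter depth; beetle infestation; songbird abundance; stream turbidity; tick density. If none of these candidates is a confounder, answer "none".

Beetle infestation causes road proximity (beetle infestation → deer population → nitrogen deposition → road proximity) and also causes pollinator count (beetle infestation → tick density → pollinator count); it is a common cause of both.
Each of the other candidates lacks a causal path to at least one of road proximity and pollinator count, so they do not confound the relationship.

beetle infestation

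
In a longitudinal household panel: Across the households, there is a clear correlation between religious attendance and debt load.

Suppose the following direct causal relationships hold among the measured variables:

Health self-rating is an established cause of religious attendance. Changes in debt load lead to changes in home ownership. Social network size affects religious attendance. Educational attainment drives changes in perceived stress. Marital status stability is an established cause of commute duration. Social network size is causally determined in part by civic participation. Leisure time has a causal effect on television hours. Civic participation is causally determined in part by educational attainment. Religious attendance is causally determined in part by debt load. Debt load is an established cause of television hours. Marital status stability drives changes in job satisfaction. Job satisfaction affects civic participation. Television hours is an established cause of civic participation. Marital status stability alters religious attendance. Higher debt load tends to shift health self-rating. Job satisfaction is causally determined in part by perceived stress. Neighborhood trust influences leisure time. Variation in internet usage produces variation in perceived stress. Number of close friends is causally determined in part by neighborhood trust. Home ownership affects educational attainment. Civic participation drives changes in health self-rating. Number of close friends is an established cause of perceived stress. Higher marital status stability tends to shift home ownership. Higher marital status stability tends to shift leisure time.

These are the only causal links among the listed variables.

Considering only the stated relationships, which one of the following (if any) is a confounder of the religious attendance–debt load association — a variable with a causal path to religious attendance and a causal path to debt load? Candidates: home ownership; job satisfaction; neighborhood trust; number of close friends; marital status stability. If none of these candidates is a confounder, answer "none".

None of the listed candidates has causal paths to both religious attendance and debt load in the stated relationships, so none is a common cause.

none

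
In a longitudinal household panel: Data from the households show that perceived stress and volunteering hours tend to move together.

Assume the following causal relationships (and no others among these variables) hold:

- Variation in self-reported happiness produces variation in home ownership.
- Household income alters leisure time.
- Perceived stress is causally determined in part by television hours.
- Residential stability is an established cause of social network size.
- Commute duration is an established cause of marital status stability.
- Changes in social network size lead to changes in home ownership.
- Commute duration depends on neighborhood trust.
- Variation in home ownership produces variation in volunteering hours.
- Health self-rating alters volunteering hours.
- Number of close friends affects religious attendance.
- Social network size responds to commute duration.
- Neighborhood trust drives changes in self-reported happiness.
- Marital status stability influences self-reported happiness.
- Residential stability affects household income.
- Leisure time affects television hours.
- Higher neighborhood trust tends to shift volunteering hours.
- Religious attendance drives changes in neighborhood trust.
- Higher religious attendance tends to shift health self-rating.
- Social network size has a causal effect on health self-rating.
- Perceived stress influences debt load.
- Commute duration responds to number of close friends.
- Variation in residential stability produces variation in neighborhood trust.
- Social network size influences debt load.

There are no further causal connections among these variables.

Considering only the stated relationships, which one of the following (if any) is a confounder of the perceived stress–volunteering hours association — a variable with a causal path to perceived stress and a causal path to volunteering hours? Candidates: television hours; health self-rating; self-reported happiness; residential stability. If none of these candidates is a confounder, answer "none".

Residential stability causes perceived stress (residential stability → household income → leisure time → television hours → perceived stress) and also causes volunteering hours (residential stability → neighborhood trust → volunteering hours); it is a common cause of both.
Each of the other candidates lacks a causal path to at least one of perceived stress and volunteering hours, so they do not confound the relationship.

residential stability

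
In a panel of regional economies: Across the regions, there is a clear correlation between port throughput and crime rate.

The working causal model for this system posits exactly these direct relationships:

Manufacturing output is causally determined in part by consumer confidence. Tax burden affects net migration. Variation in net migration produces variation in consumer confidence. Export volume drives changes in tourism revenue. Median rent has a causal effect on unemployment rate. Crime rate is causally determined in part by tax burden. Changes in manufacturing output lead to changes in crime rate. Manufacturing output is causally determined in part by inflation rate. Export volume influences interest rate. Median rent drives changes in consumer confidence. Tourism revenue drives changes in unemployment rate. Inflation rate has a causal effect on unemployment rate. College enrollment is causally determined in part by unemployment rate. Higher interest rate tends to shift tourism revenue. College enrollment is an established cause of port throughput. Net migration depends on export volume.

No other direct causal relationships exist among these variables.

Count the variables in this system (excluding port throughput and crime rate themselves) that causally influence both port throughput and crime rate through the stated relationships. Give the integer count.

The common causes are: export volume (to port throughput via export volume → tourism revenue → unemployment rate → college enrollment → port throughput; to crime rate via export volume → net migration → consumer confidence → manufacturing output → crime rate); inflation rate (to port throughput via inflation rate → unemployment rate → college enrollment → port throughput; to crime rate via inflation rate → manufacturing output → crime rate); median rent (to port throughput via median rent → unemployment rate → college enrollment → port throughput; to crime rate via median rent → consumer confidence → manufacturing output → crime rate).
Every other variable lacks a causal path to at least one of port throughput and crime rate.

3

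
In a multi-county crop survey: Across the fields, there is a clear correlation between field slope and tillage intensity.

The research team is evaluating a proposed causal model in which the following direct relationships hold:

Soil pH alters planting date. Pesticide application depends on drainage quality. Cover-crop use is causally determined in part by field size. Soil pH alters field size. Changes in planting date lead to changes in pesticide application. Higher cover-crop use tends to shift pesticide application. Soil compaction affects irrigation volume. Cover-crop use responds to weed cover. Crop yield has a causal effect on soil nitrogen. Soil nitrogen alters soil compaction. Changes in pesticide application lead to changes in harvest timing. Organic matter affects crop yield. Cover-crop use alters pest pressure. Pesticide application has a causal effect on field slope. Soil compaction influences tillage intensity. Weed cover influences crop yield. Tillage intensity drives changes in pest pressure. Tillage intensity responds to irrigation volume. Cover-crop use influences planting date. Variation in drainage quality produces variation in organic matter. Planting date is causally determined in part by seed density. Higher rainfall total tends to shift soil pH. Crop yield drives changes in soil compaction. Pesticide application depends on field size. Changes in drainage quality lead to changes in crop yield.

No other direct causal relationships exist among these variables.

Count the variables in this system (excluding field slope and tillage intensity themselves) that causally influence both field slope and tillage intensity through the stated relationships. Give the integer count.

The common causes are: drainage quality (to field slope via drainage quality → pesticide application → field slope; to tillage intensity via drainage quality → crop yield → soil compaction → tillage intensity); weed cover (to field slope via weed cover → cover-crop use → pesticide application → field slope; to tillage intensity via weed cover → crop yield → soil compaction → tillage intensity).
Every other variable lacks a causal path to at least one of field slope and tillage intensity.

2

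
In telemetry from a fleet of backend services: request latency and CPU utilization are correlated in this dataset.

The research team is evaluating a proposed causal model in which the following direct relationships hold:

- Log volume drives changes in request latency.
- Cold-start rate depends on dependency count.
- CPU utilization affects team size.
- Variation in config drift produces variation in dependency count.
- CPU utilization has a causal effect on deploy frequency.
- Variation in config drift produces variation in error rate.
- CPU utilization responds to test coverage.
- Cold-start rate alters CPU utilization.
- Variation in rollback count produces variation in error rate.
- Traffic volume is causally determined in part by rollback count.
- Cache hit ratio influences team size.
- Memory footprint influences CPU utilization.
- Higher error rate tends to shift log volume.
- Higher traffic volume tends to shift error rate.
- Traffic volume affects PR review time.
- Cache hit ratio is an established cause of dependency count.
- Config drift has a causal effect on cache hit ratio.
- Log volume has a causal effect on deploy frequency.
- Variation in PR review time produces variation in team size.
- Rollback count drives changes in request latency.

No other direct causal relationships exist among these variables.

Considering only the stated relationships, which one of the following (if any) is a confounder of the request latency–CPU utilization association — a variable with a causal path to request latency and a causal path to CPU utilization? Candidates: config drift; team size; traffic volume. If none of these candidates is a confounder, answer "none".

Config drift causes request latency (config drift → error rate → log volume → request latency) and also causes CPU utilization (config drift → dependency count → cold-start rate → CPU utilization); it is a common cause of both.
Each of the other candidates lacks a causal path to at least one of request latency and CPU utilization, so they do not confound the relationship.

config drift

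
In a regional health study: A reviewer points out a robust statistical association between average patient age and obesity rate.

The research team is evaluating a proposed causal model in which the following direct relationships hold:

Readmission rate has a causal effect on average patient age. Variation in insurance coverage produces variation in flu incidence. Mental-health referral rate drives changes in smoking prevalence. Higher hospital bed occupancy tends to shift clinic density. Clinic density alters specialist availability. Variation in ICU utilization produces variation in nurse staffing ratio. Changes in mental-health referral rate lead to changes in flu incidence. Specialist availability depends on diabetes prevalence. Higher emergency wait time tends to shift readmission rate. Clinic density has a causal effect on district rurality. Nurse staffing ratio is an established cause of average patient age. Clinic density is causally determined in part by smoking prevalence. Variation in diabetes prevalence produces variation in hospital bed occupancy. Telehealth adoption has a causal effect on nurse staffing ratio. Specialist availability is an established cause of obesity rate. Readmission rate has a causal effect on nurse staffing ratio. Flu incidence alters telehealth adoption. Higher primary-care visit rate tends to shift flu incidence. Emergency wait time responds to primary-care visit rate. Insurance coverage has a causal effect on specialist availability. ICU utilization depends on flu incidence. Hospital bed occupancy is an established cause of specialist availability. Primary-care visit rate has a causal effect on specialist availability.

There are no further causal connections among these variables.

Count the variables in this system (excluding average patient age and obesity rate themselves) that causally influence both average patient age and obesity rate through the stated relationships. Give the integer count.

The common causes are: insurance coverage (to average patient age via insurance coverage → flu incidence → telehealth adoption → nurse staffing ratio → average patient age; to obesity rate via insurance coverage → specialist availability → obesity rate); mental-health referral rate (to average patient age via mental-health referral rate → flu incidence → telehealth adoption → nurse staffing ratio → average patient age; to obesity rate via mental-health referral rate → smoking prevalence → clinic density → specialist availability → obesity rate); primary-care visit rate (to average patient age via primary-care visit rate → emergency wait time → readmission rate → average patient age; to obesity rate via primary-care visit rate → specialist availability → obesity rate).
Every other variable lacks a causal path to at least one of average patient age and obesity rate.

3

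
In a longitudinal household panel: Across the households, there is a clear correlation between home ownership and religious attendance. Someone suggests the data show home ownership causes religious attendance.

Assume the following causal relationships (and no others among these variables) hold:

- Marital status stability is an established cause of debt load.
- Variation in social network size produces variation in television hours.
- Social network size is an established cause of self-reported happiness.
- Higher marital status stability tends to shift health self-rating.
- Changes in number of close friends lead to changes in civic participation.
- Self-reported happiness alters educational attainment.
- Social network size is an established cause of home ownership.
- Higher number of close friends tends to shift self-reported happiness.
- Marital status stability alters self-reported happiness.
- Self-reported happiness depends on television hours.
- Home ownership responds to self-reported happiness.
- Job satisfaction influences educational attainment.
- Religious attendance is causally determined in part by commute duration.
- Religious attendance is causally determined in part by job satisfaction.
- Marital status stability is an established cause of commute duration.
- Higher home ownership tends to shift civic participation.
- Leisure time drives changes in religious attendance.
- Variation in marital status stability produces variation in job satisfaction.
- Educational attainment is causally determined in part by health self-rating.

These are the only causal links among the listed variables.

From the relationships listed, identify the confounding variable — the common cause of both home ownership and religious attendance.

marital status stability

Marital status stability has a causal path to home ownership (marital status stability → self-reported happiness → home ownership) and a separate causal path to religious attendance (marital status stability → commute duration → religious attendance), so it is a common cause of both.
No stated relationship gives home ownership a causal route to religious attendance, so the correlation is explained by the shared upstream cause rather than a direct effect.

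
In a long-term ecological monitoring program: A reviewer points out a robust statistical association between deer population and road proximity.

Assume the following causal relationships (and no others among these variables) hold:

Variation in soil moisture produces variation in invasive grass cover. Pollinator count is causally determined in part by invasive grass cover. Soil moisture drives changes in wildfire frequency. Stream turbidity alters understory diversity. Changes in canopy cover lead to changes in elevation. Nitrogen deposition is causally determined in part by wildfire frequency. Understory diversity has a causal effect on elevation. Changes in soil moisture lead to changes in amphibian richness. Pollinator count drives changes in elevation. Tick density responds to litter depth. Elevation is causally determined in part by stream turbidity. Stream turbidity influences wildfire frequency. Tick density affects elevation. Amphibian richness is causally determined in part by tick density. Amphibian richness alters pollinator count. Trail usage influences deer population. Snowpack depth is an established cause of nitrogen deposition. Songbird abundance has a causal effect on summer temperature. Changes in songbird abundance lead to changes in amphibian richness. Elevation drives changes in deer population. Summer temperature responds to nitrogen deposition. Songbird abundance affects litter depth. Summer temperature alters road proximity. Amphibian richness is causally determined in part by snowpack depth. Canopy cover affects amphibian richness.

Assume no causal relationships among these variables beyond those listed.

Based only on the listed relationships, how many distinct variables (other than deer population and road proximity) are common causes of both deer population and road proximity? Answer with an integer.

4

The common causes are: snowpack depth (to deer population via snowpack depth → amphibian richness → pollinator count → elevation → deer population; to road proximity via snowpack depth → nitrogen deposition → summer temperature → road proximity); soil moisture (to deer population via soil moisture → amphibian richness → pollinator count → elevation → deer population; to road proximity via soil moisture → wildfire frequency → nitrogen deposition → summer temperature → road proximity); songbird abundance (to deer population via songbird abundance → amphibian richness → pollinator count → elevation → deer population; to road proximity via songbird abundance → summer temperature → road proximity); stream turbidity (to deer population via stream turbidity → elevation → deer population; to road proximity via stream turbidity → wildfire frequency → nitrogen deposition → summer temperature → road proximity).
Every other variable lacks a causal path to at least one of deer population and road proximity.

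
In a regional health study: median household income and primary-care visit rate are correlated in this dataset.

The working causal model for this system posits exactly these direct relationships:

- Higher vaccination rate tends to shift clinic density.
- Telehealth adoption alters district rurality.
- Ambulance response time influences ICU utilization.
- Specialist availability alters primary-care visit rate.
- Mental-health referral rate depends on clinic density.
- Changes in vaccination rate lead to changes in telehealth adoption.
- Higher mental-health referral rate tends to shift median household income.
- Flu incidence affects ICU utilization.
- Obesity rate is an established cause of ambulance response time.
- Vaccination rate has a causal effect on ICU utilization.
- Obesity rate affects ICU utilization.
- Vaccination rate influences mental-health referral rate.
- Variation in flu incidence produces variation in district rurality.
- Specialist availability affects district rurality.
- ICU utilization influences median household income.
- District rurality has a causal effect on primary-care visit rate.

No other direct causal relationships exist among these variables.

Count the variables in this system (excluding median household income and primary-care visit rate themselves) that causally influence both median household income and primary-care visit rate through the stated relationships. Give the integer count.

The common causes are: flu incidence (to median household income via flu incidence → ICU utilization → median household income; to primary-care visit rate via flu incidence → district rurality → primary-care visit rate); vaccination rate (to median household income via vaccination rate → ICU utilization → median household income; to primary-care visit rate via vaccination rate → telehealth adoption → district rurality → primary-care visit rate).
Every other variable lacks a causal path to at least one of median household income and primary-care visit rate.

2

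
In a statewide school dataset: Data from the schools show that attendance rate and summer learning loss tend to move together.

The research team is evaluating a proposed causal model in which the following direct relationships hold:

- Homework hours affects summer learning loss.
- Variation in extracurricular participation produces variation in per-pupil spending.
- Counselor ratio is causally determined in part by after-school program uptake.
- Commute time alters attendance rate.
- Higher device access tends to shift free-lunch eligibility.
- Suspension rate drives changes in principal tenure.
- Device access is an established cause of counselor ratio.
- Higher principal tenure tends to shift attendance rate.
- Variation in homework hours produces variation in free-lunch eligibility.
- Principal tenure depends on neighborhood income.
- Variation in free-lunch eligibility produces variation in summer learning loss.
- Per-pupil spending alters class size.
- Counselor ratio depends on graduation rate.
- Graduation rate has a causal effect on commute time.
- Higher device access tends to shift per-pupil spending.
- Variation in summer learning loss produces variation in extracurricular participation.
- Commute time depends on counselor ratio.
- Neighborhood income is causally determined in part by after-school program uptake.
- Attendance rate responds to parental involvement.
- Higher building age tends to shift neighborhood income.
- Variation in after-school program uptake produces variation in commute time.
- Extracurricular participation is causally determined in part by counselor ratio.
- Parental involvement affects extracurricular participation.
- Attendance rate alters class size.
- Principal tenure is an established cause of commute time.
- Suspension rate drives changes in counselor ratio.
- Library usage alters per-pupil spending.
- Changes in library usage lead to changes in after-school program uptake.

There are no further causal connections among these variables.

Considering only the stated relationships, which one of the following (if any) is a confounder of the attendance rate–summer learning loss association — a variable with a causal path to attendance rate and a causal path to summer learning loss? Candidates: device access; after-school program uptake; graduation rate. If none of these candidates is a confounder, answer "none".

device access

Device access causes attendance rate (device access → counselor ratio → commute time → attendance rate) and also causes summer learning loss (device access → free-lunch eligibility → summer learning loss); it is a common cause of both.
Each of the other candidates lacks a causal path to at least one of attendance rate and summer learning loss, so they do not confound the relationship.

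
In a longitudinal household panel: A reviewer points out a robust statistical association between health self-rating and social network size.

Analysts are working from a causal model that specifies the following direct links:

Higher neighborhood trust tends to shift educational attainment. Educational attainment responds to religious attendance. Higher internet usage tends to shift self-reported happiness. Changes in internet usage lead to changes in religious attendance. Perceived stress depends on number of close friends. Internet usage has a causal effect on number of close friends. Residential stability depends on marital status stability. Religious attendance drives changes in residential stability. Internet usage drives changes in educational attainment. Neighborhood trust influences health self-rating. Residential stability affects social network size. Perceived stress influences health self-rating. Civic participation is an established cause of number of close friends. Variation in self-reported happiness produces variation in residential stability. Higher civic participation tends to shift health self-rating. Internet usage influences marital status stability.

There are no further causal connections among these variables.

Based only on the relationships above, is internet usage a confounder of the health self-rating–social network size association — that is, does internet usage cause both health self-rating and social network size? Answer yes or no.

Internet usage has a causal path to health self-rating (internet usage → number of close friends → perceived stress → health self-rating) and to social network size (internet usage → self-reported happiness → residential stability → social network size), so it is a common cause of both — a confounder.

yes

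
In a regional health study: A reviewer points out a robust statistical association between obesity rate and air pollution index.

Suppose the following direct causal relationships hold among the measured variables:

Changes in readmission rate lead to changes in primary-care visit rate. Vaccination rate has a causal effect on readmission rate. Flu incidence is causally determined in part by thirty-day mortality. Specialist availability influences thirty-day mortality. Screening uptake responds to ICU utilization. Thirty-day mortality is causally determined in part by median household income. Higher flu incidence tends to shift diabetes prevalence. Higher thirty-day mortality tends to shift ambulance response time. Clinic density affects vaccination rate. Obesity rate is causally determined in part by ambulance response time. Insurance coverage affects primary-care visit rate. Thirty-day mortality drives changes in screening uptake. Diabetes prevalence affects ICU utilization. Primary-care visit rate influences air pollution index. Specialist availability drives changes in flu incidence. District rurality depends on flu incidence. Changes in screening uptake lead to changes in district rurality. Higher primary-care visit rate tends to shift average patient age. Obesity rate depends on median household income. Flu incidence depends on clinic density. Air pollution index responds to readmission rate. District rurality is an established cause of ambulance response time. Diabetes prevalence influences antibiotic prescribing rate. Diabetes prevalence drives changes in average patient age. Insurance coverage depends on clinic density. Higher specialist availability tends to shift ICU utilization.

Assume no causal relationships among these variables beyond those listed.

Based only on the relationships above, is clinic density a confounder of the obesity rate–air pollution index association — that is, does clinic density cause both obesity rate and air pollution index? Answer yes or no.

yes

Clinic density has a causal path to obesity rate (clinic density → flu incidence → district rurality → ambulance response time → obesity rate) and to air pollution index (clinic density → insurance coverage → primary-care visit rate → air pollution index), so it is a common cause of both — a confounder.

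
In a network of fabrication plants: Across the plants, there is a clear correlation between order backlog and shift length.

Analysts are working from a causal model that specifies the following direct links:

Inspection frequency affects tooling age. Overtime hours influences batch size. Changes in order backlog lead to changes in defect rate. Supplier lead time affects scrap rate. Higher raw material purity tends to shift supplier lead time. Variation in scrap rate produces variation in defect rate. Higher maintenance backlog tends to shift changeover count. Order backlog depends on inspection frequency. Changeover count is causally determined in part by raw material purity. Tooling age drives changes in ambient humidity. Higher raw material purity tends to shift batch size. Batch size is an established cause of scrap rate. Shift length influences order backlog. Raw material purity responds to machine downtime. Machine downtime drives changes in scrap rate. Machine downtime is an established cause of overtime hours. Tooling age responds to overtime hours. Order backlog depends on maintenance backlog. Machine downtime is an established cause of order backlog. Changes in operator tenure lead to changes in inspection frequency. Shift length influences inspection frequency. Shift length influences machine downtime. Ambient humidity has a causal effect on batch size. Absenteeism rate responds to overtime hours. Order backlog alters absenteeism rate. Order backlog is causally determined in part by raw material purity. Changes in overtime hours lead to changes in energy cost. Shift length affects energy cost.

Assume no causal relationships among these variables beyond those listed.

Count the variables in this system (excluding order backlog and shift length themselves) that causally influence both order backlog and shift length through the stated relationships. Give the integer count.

No listed variable has a causal path to both order backlog and shift length, so there are no common causes.

0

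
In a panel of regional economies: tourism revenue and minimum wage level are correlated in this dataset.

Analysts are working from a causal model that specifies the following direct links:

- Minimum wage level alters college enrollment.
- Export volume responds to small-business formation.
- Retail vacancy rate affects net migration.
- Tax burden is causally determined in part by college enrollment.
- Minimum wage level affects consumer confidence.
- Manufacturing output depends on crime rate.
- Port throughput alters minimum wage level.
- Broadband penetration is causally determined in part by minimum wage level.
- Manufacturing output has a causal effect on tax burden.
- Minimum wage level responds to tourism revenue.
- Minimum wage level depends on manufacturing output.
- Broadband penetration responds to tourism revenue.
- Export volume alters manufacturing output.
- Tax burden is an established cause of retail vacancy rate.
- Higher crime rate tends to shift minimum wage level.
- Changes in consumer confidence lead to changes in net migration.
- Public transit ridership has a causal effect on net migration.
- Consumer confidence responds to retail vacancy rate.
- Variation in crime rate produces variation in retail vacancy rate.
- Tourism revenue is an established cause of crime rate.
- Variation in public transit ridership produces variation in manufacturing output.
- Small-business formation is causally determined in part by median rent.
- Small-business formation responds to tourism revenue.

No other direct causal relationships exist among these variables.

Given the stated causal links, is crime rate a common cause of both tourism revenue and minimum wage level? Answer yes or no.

Crime rate has no stated causal path to tourism revenue. A confounder must cause both variables, so crime rate does not qualify.

no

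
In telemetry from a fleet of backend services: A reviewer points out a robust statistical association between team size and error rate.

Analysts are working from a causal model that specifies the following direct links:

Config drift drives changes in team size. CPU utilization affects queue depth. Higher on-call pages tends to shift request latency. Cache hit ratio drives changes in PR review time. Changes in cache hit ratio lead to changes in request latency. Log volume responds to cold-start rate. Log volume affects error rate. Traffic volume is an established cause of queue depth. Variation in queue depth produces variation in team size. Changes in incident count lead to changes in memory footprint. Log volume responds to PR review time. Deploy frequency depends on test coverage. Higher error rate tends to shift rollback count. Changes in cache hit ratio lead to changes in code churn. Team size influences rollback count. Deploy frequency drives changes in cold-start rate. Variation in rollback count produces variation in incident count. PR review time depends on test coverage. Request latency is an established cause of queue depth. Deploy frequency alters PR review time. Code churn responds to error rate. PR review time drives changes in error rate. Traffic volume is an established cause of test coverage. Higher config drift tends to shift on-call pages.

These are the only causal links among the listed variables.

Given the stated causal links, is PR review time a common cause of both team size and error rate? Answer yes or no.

PR review time has no stated causal path to team size. A confounder must cause both variables, so PR review time does not qualify.

no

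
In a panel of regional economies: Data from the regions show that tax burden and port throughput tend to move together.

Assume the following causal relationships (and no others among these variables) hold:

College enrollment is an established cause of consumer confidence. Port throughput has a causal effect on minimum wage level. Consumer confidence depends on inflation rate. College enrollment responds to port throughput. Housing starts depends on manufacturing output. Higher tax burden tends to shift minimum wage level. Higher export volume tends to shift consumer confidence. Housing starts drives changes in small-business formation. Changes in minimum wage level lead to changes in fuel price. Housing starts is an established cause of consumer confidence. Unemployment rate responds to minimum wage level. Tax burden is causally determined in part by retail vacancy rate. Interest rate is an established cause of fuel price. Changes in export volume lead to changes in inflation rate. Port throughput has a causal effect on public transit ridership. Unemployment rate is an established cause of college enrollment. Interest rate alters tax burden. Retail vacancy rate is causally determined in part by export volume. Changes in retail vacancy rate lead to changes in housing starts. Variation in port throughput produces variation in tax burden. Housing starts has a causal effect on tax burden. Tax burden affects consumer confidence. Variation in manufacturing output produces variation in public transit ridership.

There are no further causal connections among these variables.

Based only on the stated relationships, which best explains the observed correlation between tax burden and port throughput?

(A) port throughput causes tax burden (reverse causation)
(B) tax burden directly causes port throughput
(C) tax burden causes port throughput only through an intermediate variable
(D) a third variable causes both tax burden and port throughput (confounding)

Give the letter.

The stated link runs port throughput → tax burden; tax burden has no causal path to port throughput. No variable causes both, so confounding is ruled out. The correlation reflects reverse causation.

A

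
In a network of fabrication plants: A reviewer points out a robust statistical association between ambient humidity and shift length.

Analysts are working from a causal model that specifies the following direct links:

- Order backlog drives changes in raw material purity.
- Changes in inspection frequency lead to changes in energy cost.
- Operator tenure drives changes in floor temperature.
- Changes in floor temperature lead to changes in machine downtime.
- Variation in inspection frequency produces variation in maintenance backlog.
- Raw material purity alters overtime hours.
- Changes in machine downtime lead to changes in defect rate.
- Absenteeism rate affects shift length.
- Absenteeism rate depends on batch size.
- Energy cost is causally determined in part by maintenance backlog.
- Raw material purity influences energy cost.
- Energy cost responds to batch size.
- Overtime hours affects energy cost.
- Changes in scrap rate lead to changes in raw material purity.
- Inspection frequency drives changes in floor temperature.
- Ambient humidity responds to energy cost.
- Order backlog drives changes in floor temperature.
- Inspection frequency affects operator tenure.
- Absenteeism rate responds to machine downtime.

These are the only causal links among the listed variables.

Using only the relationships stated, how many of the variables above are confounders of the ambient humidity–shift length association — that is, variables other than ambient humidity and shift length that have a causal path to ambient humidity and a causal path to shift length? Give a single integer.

The common causes are: batch size (to ambient humidity via batch size → energy cost → ambient humidity; to shift length via batch size → absenteeism rate → shift length); inspection frequency (to ambient humidity via inspection frequency → energy cost → ambient humidity; to shift length via inspection frequency → floor temperature → machine downtime → absenteeism rate → shift length); order backlog (to ambient humidity via order backlog → raw material purity → energy cost → ambient humidity; to shift length via order backlog → floor temperature → machine downtime → absenteeism rate → shift length).
Every other variable lacks a causal path to at least one of ambient humidity and shift length.

3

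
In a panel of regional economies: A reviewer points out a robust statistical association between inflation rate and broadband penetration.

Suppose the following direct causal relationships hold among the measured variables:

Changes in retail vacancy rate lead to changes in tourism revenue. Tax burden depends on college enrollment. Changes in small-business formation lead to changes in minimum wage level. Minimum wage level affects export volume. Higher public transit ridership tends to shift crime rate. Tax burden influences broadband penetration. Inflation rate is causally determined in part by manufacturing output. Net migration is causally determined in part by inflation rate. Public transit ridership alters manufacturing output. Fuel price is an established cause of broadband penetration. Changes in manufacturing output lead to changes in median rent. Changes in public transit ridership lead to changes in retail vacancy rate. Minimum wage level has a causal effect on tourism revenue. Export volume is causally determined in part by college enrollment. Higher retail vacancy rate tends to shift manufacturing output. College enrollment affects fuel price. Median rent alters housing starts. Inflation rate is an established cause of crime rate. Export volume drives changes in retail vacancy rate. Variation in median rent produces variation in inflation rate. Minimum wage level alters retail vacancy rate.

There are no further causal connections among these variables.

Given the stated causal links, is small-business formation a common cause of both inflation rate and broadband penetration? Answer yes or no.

Small-business formation has no stated causal path to broadband penetration. A confounder must cause both variables, so small-business formation does not qualify.

no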